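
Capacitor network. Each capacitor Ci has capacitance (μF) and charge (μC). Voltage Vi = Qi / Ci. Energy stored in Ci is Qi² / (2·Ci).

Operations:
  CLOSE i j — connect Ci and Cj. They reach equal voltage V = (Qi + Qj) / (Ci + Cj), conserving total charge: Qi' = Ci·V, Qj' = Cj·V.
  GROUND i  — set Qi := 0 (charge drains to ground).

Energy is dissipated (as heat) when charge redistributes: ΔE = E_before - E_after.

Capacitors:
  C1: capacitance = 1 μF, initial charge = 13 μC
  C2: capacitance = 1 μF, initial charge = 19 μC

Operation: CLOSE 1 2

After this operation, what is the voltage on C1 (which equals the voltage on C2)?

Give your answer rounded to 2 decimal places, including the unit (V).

Answer: 16.00 V

Derivation:
Initial: C1(1μF, Q=13μC, V=13.00V), C2(1μF, Q=19μC, V=19.00V)
Op 1: CLOSE 1-2: Q_total=32.00, C_total=2.00, V=16.00; Q1=16.00, Q2=16.00; dissipated=9.000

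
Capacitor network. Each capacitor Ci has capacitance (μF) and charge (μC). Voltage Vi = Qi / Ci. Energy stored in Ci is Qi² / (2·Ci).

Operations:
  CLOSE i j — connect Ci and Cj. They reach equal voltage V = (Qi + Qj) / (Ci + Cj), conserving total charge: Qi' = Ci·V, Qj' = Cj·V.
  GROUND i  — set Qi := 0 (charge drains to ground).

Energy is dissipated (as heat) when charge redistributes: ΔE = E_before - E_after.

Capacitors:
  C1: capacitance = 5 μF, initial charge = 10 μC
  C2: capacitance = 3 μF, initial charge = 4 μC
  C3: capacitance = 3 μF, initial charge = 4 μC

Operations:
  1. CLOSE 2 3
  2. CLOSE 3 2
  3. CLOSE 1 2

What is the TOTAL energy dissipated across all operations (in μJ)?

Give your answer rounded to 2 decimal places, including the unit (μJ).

Answer: 0.42 μJ

Derivation:
Initial: C1(5μF, Q=10μC, V=2.00V), C2(3μF, Q=4μC, V=1.33V), C3(3μF, Q=4μC, V=1.33V)
Op 1: CLOSE 2-3: Q_total=8.00, C_total=6.00, V=1.33; Q2=4.00, Q3=4.00; dissipated=0.000
Op 2: CLOSE 3-2: Q_total=8.00, C_total=6.00, V=1.33; Q3=4.00, Q2=4.00; dissipated=0.000
Op 3: CLOSE 1-2: Q_total=14.00, C_total=8.00, V=1.75; Q1=8.75, Q2=5.25; dissipated=0.417
Total dissipated: 0.417 μJ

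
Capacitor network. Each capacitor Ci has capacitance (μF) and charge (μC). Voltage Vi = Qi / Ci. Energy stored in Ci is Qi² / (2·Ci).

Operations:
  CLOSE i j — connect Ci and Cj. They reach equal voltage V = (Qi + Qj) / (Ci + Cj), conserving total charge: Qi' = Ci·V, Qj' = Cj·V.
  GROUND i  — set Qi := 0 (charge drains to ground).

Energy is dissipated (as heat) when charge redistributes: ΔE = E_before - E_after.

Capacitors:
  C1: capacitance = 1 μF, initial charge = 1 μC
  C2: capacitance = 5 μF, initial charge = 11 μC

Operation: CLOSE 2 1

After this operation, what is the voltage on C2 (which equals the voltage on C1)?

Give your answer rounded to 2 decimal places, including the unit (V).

Answer: 2.00 V

Derivation:
Initial: C1(1μF, Q=1μC, V=1.00V), C2(5μF, Q=11μC, V=2.20V)
Op 1: CLOSE 2-1: Q_total=12.00, C_total=6.00, V=2.00; Q2=10.00, Q1=2.00; dissipated=0.600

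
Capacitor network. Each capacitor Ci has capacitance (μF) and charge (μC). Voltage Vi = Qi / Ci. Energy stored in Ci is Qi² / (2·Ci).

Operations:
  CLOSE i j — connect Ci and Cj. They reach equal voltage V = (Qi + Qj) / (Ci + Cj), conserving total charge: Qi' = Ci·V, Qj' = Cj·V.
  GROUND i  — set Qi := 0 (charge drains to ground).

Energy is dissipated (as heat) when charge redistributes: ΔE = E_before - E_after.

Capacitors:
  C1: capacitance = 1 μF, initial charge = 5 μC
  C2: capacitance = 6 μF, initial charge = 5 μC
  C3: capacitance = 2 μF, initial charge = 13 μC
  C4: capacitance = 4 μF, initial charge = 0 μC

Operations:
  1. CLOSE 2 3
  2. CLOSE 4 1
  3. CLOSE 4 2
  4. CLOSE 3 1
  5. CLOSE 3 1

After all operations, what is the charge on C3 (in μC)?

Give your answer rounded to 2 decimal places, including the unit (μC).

Answer: 3.67 μC

Derivation:
Initial: C1(1μF, Q=5μC, V=5.00V), C2(6μF, Q=5μC, V=0.83V), C3(2μF, Q=13μC, V=6.50V), C4(4μF, Q=0μC, V=0.00V)
Op 1: CLOSE 2-3: Q_total=18.00, C_total=8.00, V=2.25; Q2=13.50, Q3=4.50; dissipated=24.083
Op 2: CLOSE 4-1: Q_total=5.00, C_total=5.00, V=1.00; Q4=4.00, Q1=1.00; dissipated=10.000
Op 3: CLOSE 4-2: Q_total=17.50, C_total=10.00, V=1.75; Q4=7.00, Q2=10.50; dissipated=1.875
Op 4: CLOSE 3-1: Q_total=5.50, C_total=3.00, V=1.83; Q3=3.67, Q1=1.83; dissipated=0.521
Op 5: CLOSE 3-1: Q_total=5.50, C_total=3.00, V=1.83; Q3=3.67, Q1=1.83; dissipated=0.000
Final charges: Q1=1.83, Q2=10.50, Q3=3.67, Q4=7.00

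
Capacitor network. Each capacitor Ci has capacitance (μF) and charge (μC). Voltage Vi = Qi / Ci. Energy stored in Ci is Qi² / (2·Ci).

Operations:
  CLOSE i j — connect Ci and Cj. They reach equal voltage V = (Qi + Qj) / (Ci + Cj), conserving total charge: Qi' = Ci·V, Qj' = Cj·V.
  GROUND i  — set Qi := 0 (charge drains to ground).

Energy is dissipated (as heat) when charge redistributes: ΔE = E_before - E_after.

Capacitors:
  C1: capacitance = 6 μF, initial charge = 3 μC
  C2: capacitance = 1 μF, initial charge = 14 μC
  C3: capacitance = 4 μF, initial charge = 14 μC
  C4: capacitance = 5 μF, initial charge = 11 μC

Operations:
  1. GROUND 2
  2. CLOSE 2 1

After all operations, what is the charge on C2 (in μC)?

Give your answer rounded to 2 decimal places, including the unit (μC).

Initial: C1(6μF, Q=3μC, V=0.50V), C2(1μF, Q=14μC, V=14.00V), C3(4μF, Q=14μC, V=3.50V), C4(5μF, Q=11μC, V=2.20V)
Op 1: GROUND 2: Q2=0; energy lost=98.000
Op 2: CLOSE 2-1: Q_total=3.00, C_total=7.00, V=0.43; Q2=0.43, Q1=2.57; dissipated=0.107
Final charges: Q1=2.57, Q2=0.43, Q3=14.00, Q4=11.00

Answer: 0.43 μC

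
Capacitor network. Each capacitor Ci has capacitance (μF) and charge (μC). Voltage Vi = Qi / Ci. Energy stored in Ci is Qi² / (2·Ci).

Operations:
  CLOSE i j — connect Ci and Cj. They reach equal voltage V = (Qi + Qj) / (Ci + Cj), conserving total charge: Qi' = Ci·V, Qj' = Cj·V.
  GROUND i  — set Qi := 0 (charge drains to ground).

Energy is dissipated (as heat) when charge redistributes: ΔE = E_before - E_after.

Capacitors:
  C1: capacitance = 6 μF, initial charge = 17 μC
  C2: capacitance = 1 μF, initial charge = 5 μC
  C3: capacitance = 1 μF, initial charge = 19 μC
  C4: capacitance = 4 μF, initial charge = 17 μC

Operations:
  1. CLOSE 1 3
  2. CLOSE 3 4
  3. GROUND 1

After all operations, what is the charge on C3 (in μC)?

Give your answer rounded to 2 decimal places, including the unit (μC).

Initial: C1(6μF, Q=17μC, V=2.83V), C2(1μF, Q=5μC, V=5.00V), C3(1μF, Q=19μC, V=19.00V), C4(4μF, Q=17μC, V=4.25V)
Op 1: CLOSE 1-3: Q_total=36.00, C_total=7.00, V=5.14; Q1=30.86, Q3=5.14; dissipated=112.012
Op 2: CLOSE 3-4: Q_total=22.14, C_total=5.00, V=4.43; Q3=4.43, Q4=17.71; dissipated=0.319
Op 3: GROUND 1: Q1=0; energy lost=79.347
Final charges: Q1=0.00, Q2=5.00, Q3=4.43, Q4=17.71

Answer: 4.43 μC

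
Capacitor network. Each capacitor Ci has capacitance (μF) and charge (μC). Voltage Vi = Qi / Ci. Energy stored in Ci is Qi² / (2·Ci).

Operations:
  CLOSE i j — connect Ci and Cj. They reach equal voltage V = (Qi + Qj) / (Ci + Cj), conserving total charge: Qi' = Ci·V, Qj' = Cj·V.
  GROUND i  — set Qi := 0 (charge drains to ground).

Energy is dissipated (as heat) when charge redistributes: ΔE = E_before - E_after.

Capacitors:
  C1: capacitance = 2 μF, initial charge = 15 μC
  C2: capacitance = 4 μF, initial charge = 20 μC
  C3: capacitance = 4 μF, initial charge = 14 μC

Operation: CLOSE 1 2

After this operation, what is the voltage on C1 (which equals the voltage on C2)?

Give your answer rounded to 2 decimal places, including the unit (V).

Answer: 5.83 V

Derivation:
Initial: C1(2μF, Q=15μC, V=7.50V), C2(4μF, Q=20μC, V=5.00V), C3(4μF, Q=14μC, V=3.50V)
Op 1: CLOSE 1-2: Q_total=35.00, C_total=6.00, V=5.83; Q1=11.67, Q2=23.33; dissipated=4.167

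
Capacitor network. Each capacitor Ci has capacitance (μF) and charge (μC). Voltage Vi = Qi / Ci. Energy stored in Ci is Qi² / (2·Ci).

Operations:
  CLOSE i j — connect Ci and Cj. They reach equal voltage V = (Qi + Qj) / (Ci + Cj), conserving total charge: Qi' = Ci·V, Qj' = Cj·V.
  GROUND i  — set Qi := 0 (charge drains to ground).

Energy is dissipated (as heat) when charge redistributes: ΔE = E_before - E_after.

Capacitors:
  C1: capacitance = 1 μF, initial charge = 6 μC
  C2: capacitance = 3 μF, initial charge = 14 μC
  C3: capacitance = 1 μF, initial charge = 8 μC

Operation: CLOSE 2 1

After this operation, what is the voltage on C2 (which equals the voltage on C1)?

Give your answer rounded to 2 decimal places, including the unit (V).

Initial: C1(1μF, Q=6μC, V=6.00V), C2(3μF, Q=14μC, V=4.67V), C3(1μF, Q=8μC, V=8.00V)
Op 1: CLOSE 2-1: Q_total=20.00, C_total=4.00, V=5.00; Q2=15.00, Q1=5.00; dissipated=0.667

Answer: 5.00 V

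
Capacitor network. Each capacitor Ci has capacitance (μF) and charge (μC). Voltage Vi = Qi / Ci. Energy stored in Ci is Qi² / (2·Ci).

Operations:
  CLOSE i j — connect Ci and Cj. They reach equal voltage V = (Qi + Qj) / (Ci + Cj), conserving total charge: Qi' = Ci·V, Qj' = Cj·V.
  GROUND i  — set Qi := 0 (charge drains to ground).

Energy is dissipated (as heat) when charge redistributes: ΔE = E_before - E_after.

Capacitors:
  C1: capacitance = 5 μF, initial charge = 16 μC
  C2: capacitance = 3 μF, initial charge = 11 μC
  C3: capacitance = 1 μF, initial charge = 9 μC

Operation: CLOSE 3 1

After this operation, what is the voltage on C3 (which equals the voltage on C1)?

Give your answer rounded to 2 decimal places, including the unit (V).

Initial: C1(5μF, Q=16μC, V=3.20V), C2(3μF, Q=11μC, V=3.67V), C3(1μF, Q=9μC, V=9.00V)
Op 1: CLOSE 3-1: Q_total=25.00, C_total=6.00, V=4.17; Q3=4.17, Q1=20.83; dissipated=14.017

Answer: 4.17 V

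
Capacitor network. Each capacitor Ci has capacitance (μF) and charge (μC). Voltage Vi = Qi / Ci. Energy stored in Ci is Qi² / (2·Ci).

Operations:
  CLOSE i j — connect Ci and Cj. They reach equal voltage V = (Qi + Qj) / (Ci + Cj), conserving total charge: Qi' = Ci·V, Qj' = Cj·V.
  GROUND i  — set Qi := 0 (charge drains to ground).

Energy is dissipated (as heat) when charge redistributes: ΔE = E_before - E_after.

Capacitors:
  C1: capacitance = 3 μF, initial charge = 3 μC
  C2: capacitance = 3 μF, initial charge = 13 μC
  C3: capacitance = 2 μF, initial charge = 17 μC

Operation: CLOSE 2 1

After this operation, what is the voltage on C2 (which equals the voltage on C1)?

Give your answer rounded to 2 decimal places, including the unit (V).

Answer: 2.67 V

Derivation:
Initial: C1(3μF, Q=3μC, V=1.00V), C2(3μF, Q=13μC, V=4.33V), C3(2μF, Q=17μC, V=8.50V)
Op 1: CLOSE 2-1: Q_total=16.00, C_total=6.00, V=2.67; Q2=8.00, Q1=8.00; dissipated=8.333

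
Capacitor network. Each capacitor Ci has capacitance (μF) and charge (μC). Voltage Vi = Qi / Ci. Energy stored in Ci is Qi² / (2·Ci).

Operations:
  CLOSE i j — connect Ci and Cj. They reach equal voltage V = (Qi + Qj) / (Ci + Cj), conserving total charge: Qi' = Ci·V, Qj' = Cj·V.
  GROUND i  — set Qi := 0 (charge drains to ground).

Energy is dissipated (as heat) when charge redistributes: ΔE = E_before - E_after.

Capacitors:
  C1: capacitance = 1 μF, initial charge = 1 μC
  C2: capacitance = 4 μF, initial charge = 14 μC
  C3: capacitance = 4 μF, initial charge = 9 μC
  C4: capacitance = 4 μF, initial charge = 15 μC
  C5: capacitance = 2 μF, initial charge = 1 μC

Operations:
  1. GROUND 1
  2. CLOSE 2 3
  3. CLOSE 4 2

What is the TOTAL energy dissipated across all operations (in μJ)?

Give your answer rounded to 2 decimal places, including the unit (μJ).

Answer: 2.83 μJ

Derivation:
Initial: C1(1μF, Q=1μC, V=1.00V), C2(4μF, Q=14μC, V=3.50V), C3(4μF, Q=9μC, V=2.25V), C4(4μF, Q=15μC, V=3.75V), C5(2μF, Q=1μC, V=0.50V)
Op 1: GROUND 1: Q1=0; energy lost=0.500
Op 2: CLOSE 2-3: Q_total=23.00, C_total=8.00, V=2.88; Q2=11.50, Q3=11.50; dissipated=1.562
Op 3: CLOSE 4-2: Q_total=26.50, C_total=8.00, V=3.31; Q4=13.25, Q2=13.25; dissipated=0.766
Total dissipated: 2.828 μJ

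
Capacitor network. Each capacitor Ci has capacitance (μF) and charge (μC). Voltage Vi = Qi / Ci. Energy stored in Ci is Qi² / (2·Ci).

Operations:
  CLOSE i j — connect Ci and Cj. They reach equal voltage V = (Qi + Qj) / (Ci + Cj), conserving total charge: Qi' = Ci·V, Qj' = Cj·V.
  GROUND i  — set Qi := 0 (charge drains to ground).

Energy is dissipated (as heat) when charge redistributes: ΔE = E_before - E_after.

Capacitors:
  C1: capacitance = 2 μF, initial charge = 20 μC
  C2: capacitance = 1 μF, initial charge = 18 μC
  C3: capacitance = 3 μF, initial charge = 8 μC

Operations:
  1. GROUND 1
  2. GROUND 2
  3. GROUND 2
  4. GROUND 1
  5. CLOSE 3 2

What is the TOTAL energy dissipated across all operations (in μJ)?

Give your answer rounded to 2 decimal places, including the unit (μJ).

Initial: C1(2μF, Q=20μC, V=10.00V), C2(1μF, Q=18μC, V=18.00V), C3(3μF, Q=8μC, V=2.67V)
Op 1: GROUND 1: Q1=0; energy lost=100.000
Op 2: GROUND 2: Q2=0; energy lost=162.000
Op 3: GROUND 2: Q2=0; energy lost=0.000
Op 4: GROUND 1: Q1=0; energy lost=0.000
Op 5: CLOSE 3-2: Q_total=8.00, C_total=4.00, V=2.00; Q3=6.00, Q2=2.00; dissipated=2.667
Total dissipated: 264.667 μJ

Answer: 264.67 μJ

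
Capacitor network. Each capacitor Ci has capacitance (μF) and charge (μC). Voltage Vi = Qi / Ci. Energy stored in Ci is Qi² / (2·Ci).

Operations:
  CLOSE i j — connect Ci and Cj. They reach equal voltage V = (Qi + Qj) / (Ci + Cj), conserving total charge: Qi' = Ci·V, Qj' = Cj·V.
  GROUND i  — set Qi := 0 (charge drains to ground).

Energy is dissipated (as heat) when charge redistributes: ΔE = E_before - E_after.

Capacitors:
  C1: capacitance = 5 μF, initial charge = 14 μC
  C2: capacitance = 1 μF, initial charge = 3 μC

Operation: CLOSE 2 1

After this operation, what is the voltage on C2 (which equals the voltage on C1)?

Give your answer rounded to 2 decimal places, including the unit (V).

Answer: 2.83 V

Derivation:
Initial: C1(5μF, Q=14μC, V=2.80V), C2(1μF, Q=3μC, V=3.00V)
Op 1: CLOSE 2-1: Q_total=17.00, C_total=6.00, V=2.83; Q2=2.83, Q1=14.17; dissipated=0.017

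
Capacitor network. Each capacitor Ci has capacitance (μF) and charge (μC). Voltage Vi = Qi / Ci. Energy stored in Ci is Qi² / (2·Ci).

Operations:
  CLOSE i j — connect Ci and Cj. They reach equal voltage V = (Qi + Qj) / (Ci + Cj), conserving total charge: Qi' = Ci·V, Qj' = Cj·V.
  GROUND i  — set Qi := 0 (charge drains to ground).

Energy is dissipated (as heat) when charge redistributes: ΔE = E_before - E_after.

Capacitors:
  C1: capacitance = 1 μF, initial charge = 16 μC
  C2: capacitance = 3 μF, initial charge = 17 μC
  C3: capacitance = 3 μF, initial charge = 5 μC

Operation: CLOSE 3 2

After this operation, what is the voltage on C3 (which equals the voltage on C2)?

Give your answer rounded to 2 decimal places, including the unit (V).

Answer: 3.67 V

Derivation:
Initial: C1(1μF, Q=16μC, V=16.00V), C2(3μF, Q=17μC, V=5.67V), C3(3μF, Q=5μC, V=1.67V)
Op 1: CLOSE 3-2: Q_total=22.00, C_total=6.00, V=3.67; Q3=11.00, Q2=11.00; dissipated=12.000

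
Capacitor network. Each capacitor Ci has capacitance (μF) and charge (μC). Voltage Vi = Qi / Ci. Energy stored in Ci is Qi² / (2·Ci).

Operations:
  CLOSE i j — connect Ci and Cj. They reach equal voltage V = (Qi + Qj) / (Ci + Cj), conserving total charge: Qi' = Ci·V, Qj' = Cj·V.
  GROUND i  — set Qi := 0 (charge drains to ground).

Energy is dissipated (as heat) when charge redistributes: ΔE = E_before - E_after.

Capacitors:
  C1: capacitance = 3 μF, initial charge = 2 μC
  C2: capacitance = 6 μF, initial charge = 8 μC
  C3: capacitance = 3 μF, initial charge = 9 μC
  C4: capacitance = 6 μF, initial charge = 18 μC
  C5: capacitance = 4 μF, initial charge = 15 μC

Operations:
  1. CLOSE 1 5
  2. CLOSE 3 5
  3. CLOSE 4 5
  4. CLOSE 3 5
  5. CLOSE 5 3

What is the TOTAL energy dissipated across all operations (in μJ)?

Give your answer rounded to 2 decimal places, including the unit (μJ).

Initial: C1(3μF, Q=2μC, V=0.67V), C2(6μF, Q=8μC, V=1.33V), C3(3μF, Q=9μC, V=3.00V), C4(6μF, Q=18μC, V=3.00V), C5(4μF, Q=15μC, V=3.75V)
Op 1: CLOSE 1-5: Q_total=17.00, C_total=7.00, V=2.43; Q1=7.29, Q5=9.71; dissipated=8.149
Op 2: CLOSE 3-5: Q_total=18.71, C_total=7.00, V=2.67; Q3=8.02, Q5=10.69; dissipated=0.280
Op 3: CLOSE 4-5: Q_total=28.69, C_total=10.00, V=2.87; Q4=17.22, Q5=11.48; dissipated=0.128
Op 4: CLOSE 3-5: Q_total=19.50, C_total=7.00, V=2.79; Q3=8.36, Q5=11.14; dissipated=0.033
Op 5: CLOSE 5-3: Q_total=19.50, C_total=7.00, V=2.79; Q5=11.14, Q3=8.36; dissipated=0.000
Total dissipated: 8.590 μJ

Answer: 8.59 μJ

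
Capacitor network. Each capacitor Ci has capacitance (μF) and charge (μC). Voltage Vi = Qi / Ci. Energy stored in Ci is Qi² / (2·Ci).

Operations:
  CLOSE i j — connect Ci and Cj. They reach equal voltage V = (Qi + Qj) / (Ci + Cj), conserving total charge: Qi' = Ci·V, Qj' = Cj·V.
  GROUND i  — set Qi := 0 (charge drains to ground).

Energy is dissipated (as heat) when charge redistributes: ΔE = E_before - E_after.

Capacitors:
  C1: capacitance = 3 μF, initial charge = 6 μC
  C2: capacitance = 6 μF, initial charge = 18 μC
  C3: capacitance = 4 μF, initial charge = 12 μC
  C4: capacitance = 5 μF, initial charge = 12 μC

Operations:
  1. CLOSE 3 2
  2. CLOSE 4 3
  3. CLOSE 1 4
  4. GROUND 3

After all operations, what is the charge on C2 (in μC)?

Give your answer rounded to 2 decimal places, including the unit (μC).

Initial: C1(3μF, Q=6μC, V=2.00V), C2(6μF, Q=18μC, V=3.00V), C3(4μF, Q=12μC, V=3.00V), C4(5μF, Q=12μC, V=2.40V)
Op 1: CLOSE 3-2: Q_total=30.00, C_total=10.00, V=3.00; Q3=12.00, Q2=18.00; dissipated=0.000
Op 2: CLOSE 4-3: Q_total=24.00, C_total=9.00, V=2.67; Q4=13.33, Q3=10.67; dissipated=0.400
Op 3: CLOSE 1-4: Q_total=19.33, C_total=8.00, V=2.42; Q1=7.25, Q4=12.08; dissipated=0.417
Op 4: GROUND 3: Q3=0; energy lost=14.222
Final charges: Q1=7.25, Q2=18.00, Q3=0.00, Q4=12.08

Answer: 18.00 μC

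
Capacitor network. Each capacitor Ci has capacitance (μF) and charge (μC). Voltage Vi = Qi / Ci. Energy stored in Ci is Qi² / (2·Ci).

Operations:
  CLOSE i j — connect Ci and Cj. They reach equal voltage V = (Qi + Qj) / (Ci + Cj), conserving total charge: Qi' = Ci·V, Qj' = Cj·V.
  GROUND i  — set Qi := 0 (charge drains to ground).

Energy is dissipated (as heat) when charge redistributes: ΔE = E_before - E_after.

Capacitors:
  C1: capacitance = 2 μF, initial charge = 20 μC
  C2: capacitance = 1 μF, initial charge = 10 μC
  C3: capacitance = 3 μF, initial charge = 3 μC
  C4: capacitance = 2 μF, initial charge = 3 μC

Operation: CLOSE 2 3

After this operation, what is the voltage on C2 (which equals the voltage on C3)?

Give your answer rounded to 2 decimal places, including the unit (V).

Answer: 3.25 V

Derivation:
Initial: C1(2μF, Q=20μC, V=10.00V), C2(1μF, Q=10μC, V=10.00V), C3(3μF, Q=3μC, V=1.00V), C4(2μF, Q=3μC, V=1.50V)
Op 1: CLOSE 2-3: Q_total=13.00, C_total=4.00, V=3.25; Q2=3.25, Q3=9.75; dissipated=30.375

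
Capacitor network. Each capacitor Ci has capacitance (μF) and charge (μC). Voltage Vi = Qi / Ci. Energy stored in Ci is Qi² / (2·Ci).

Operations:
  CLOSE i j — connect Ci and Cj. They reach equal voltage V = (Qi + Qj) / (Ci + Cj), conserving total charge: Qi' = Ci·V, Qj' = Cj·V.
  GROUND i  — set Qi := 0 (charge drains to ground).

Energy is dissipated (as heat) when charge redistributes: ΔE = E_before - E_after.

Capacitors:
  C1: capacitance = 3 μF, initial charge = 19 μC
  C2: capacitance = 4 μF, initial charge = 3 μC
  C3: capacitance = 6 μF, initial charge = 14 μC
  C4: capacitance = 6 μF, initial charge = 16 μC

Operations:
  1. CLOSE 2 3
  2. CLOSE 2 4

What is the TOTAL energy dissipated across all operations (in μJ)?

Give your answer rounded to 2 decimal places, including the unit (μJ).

Initial: C1(3μF, Q=19μC, V=6.33V), C2(4μF, Q=3μC, V=0.75V), C3(6μF, Q=14μC, V=2.33V), C4(6μF, Q=16μC, V=2.67V)
Op 1: CLOSE 2-3: Q_total=17.00, C_total=10.00, V=1.70; Q2=6.80, Q3=10.20; dissipated=3.008
Op 2: CLOSE 2-4: Q_total=22.80, C_total=10.00, V=2.28; Q2=9.12, Q4=13.68; dissipated=1.121
Total dissipated: 4.130 μJ

Answer: 4.13 μJ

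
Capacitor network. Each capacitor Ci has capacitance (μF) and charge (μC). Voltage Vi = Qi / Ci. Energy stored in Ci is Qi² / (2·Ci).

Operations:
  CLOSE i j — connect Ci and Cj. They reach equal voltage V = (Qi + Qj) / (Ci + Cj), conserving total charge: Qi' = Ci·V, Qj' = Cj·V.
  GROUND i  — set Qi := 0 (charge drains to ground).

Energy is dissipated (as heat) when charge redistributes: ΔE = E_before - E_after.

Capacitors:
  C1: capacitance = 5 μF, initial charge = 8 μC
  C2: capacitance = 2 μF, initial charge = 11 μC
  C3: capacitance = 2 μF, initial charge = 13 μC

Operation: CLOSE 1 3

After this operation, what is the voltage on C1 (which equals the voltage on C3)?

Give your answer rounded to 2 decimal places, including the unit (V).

Answer: 3.00 V

Derivation:
Initial: C1(5μF, Q=8μC, V=1.60V), C2(2μF, Q=11μC, V=5.50V), C3(2μF, Q=13μC, V=6.50V)
Op 1: CLOSE 1-3: Q_total=21.00, C_total=7.00, V=3.00; Q1=15.00, Q3=6.00; dissipated=17.150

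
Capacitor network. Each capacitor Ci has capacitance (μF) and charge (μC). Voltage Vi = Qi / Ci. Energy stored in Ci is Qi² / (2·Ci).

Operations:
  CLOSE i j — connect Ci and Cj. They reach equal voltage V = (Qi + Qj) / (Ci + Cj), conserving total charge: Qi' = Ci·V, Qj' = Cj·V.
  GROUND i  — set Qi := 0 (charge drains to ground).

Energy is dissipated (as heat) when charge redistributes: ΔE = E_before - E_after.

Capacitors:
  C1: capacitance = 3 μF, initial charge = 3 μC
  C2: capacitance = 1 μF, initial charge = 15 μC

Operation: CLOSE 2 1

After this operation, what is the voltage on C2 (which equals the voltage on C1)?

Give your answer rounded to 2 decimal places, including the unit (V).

Initial: C1(3μF, Q=3μC, V=1.00V), C2(1μF, Q=15μC, V=15.00V)
Op 1: CLOSE 2-1: Q_total=18.00, C_total=4.00, V=4.50; Q2=4.50, Q1=13.50; dissipated=73.500

Answer: 4.50 V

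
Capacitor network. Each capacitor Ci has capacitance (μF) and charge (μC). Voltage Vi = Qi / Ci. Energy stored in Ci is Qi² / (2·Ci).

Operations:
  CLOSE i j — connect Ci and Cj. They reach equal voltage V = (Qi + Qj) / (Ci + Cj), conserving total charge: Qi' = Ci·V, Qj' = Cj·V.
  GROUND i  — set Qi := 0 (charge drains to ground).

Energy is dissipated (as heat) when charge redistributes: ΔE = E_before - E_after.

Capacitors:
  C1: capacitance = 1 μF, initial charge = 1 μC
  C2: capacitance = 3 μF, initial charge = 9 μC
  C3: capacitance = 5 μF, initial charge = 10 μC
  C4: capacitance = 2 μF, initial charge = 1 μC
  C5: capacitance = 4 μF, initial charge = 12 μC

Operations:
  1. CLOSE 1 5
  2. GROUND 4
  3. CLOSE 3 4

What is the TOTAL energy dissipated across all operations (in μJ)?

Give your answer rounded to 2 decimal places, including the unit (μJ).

Answer: 4.71 μJ

Derivation:
Initial: C1(1μF, Q=1μC, V=1.00V), C2(3μF, Q=9μC, V=3.00V), C3(5μF, Q=10μC, V=2.00V), C4(2μF, Q=1μC, V=0.50V), C5(4μF, Q=12μC, V=3.00V)
Op 1: CLOSE 1-5: Q_total=13.00, C_total=5.00, V=2.60; Q1=2.60, Q5=10.40; dissipated=1.600
Op 2: GROUND 4: Q4=0; energy lost=0.250
Op 3: CLOSE 3-4: Q_total=10.00, C_total=7.00, V=1.43; Q3=7.14, Q4=2.86; dissipated=2.857
Total dissipated: 4.707 μJ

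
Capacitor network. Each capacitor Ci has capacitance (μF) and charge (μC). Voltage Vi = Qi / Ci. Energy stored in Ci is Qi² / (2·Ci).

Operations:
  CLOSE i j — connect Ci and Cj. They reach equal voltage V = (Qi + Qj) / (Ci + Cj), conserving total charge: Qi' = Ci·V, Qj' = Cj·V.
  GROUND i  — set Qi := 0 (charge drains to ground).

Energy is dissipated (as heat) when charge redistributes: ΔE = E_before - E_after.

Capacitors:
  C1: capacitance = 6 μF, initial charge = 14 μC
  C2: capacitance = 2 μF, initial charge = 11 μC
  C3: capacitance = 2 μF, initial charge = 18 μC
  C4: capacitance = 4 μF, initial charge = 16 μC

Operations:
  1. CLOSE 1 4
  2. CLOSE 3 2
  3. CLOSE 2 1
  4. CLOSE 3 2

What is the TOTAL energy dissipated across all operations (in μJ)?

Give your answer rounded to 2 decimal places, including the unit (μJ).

Initial: C1(6μF, Q=14μC, V=2.33V), C2(2μF, Q=11μC, V=5.50V), C3(2μF, Q=18μC, V=9.00V), C4(4μF, Q=16μC, V=4.00V)
Op 1: CLOSE 1-4: Q_total=30.00, C_total=10.00, V=3.00; Q1=18.00, Q4=12.00; dissipated=3.333
Op 2: CLOSE 3-2: Q_total=29.00, C_total=4.00, V=7.25; Q3=14.50, Q2=14.50; dissipated=6.125
Op 3: CLOSE 2-1: Q_total=32.50, C_total=8.00, V=4.06; Q2=8.12, Q1=24.38; dissipated=13.547
Op 4: CLOSE 3-2: Q_total=22.62, C_total=4.00, V=5.66; Q3=11.31, Q2=11.31; dissipated=5.080
Total dissipated: 28.085 μJ

Answer: 28.09 μJ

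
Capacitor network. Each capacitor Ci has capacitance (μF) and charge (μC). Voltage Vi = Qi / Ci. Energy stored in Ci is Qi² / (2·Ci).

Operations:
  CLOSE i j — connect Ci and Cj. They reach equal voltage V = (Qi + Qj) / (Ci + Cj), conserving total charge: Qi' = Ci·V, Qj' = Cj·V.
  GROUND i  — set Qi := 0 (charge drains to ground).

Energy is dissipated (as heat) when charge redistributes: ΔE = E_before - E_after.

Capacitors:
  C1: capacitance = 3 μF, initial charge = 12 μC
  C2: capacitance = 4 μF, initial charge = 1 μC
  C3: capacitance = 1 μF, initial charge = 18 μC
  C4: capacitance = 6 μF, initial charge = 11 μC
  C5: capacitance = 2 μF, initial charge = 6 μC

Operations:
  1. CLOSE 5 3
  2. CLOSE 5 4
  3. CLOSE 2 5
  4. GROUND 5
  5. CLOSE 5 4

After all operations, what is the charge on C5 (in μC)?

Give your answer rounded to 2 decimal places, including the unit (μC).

Initial: C1(3μF, Q=12μC, V=4.00V), C2(4μF, Q=1μC, V=0.25V), C3(1μF, Q=18μC, V=18.00V), C4(6μF, Q=11μC, V=1.83V), C5(2μF, Q=6μC, V=3.00V)
Op 1: CLOSE 5-3: Q_total=24.00, C_total=3.00, V=8.00; Q5=16.00, Q3=8.00; dissipated=75.000
Op 2: CLOSE 5-4: Q_total=27.00, C_total=8.00, V=3.38; Q5=6.75, Q4=20.25; dissipated=28.521
Op 3: CLOSE 2-5: Q_total=7.75, C_total=6.00, V=1.29; Q2=5.17, Q5=2.58; dissipated=6.510
Op 4: GROUND 5: Q5=0; energy lost=1.668
Op 5: CLOSE 5-4: Q_total=20.25, C_total=8.00, V=2.53; Q5=5.06, Q4=15.19; dissipated=8.543
Final charges: Q1=12.00, Q2=5.17, Q3=8.00, Q4=15.19, Q5=5.06

Answer: 5.06 μC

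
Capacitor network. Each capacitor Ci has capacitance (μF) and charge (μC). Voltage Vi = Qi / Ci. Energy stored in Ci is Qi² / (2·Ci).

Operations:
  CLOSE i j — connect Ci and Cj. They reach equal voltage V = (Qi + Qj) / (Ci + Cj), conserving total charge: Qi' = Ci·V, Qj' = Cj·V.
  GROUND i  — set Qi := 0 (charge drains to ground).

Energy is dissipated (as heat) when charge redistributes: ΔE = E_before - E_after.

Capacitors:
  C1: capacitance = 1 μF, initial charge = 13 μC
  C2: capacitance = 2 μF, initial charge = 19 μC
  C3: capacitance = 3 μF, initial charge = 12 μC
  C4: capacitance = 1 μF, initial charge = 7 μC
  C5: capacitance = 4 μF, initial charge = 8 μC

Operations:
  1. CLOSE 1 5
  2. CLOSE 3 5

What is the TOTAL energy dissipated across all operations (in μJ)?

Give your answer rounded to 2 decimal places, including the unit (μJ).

Answer: 48.43 μJ

Derivation:
Initial: C1(1μF, Q=13μC, V=13.00V), C2(2μF, Q=19μC, V=9.50V), C3(3μF, Q=12μC, V=4.00V), C4(1μF, Q=7μC, V=7.00V), C5(4μF, Q=8μC, V=2.00V)
Op 1: CLOSE 1-5: Q_total=21.00, C_total=5.00, V=4.20; Q1=4.20, Q5=16.80; dissipated=48.400
Op 2: CLOSE 3-5: Q_total=28.80, C_total=7.00, V=4.11; Q3=12.34, Q5=16.46; dissipated=0.034
Total dissipated: 48.434 μJ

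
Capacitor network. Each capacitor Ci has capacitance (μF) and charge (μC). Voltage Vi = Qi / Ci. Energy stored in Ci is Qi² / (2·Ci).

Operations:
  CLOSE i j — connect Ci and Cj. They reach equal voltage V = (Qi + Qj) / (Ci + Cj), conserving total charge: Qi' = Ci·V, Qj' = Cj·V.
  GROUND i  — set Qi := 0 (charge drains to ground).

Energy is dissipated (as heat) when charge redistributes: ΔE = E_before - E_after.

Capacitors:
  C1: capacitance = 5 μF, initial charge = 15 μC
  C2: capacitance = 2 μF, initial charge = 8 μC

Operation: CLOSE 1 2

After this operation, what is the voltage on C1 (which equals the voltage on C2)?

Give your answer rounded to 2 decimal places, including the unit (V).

Initial: C1(5μF, Q=15μC, V=3.00V), C2(2μF, Q=8μC, V=4.00V)
Op 1: CLOSE 1-2: Q_total=23.00, C_total=7.00, V=3.29; Q1=16.43, Q2=6.57; dissipated=0.714

Answer: 3.29 V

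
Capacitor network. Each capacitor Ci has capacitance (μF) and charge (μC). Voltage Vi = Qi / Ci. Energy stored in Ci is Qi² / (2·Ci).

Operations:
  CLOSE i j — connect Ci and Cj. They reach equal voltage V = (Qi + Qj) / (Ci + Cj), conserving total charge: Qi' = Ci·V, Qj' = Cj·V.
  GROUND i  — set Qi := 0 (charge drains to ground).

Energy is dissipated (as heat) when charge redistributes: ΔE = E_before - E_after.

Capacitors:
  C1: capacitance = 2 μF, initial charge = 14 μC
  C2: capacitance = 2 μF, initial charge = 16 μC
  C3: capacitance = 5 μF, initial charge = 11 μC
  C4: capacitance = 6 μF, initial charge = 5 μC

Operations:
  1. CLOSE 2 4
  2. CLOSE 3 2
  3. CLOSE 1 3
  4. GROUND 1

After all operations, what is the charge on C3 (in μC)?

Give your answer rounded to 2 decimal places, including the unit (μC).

Answer: 18.29 μC

Derivation:
Initial: C1(2μF, Q=14μC, V=7.00V), C2(2μF, Q=16μC, V=8.00V), C3(5μF, Q=11μC, V=2.20V), C4(6μF, Q=5μC, V=0.83V)
Op 1: CLOSE 2-4: Q_total=21.00, C_total=8.00, V=2.62; Q2=5.25, Q4=15.75; dissipated=38.521
Op 2: CLOSE 3-2: Q_total=16.25, C_total=7.00, V=2.32; Q3=11.61, Q2=4.64; dissipated=0.129
Op 3: CLOSE 1-3: Q_total=25.61, C_total=7.00, V=3.66; Q1=7.32, Q3=18.29; dissipated=15.635
Op 4: GROUND 1: Q1=0; energy lost=13.382
Final charges: Q1=0.00, Q2=4.64, Q3=18.29, Q4=15.75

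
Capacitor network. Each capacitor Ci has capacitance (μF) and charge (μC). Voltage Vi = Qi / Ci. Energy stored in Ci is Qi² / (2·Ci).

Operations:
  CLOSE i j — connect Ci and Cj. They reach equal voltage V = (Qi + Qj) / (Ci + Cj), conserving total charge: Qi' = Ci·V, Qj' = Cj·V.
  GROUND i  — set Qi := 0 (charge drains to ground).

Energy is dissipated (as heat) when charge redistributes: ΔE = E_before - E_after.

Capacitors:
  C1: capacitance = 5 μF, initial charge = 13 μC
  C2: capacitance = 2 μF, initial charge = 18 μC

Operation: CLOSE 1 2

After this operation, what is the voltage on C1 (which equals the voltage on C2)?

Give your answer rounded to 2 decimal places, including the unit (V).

Answer: 4.43 V

Derivation:
Initial: C1(5μF, Q=13μC, V=2.60V), C2(2μF, Q=18μC, V=9.00V)
Op 1: CLOSE 1-2: Q_total=31.00, C_total=7.00, V=4.43; Q1=22.14, Q2=8.86; dissipated=29.257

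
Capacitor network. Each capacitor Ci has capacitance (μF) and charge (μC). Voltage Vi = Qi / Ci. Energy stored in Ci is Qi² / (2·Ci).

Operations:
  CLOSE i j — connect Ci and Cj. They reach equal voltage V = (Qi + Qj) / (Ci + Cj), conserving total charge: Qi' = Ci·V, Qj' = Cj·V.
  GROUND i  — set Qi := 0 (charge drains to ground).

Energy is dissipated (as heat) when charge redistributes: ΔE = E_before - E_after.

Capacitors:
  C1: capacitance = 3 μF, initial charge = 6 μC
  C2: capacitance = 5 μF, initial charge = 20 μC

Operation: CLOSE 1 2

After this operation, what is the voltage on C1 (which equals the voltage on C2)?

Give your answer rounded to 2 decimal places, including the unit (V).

Initial: C1(3μF, Q=6μC, V=2.00V), C2(5μF, Q=20μC, V=4.00V)
Op 1: CLOSE 1-2: Q_total=26.00, C_total=8.00, V=3.25; Q1=9.75, Q2=16.25; dissipated=3.750

Answer: 3.25 V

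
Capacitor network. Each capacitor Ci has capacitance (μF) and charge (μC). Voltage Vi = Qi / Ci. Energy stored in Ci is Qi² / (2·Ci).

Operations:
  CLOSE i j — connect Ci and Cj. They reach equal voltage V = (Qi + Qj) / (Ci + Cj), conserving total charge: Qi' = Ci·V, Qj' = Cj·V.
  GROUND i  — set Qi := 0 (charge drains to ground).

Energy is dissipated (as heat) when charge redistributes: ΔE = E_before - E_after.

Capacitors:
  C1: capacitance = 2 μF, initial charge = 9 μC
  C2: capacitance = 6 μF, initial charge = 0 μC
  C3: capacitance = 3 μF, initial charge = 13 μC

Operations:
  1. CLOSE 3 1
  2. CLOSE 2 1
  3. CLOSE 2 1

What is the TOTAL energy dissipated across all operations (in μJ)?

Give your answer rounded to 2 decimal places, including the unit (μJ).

Answer: 14.54 μJ

Derivation:
Initial: C1(2μF, Q=9μC, V=4.50V), C2(6μF, Q=0μC, V=0.00V), C3(3μF, Q=13μC, V=4.33V)
Op 1: CLOSE 3-1: Q_total=22.00, C_total=5.00, V=4.40; Q3=13.20, Q1=8.80; dissipated=0.017
Op 2: CLOSE 2-1: Q_total=8.80, C_total=8.00, V=1.10; Q2=6.60, Q1=2.20; dissipated=14.520
Op 3: CLOSE 2-1: Q_total=8.80, C_total=8.00, V=1.10; Q2=6.60, Q1=2.20; dissipated=0.000
Total dissipated: 14.537 μJ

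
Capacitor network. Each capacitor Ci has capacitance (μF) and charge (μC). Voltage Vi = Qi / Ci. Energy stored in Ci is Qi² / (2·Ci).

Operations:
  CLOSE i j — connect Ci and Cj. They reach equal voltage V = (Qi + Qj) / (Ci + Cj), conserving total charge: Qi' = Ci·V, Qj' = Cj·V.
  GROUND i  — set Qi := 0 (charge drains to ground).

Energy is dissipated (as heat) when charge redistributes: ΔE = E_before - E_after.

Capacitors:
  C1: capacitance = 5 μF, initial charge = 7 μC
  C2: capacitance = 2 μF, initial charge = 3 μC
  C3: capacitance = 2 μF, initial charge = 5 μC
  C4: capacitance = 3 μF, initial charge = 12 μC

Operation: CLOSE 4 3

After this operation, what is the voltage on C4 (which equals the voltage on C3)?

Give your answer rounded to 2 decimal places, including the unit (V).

Initial: C1(5μF, Q=7μC, V=1.40V), C2(2μF, Q=3μC, V=1.50V), C3(2μF, Q=5μC, V=2.50V), C4(3μF, Q=12μC, V=4.00V)
Op 1: CLOSE 4-3: Q_total=17.00, C_total=5.00, V=3.40; Q4=10.20, Q3=6.80; dissipated=1.350

Answer: 3.40 V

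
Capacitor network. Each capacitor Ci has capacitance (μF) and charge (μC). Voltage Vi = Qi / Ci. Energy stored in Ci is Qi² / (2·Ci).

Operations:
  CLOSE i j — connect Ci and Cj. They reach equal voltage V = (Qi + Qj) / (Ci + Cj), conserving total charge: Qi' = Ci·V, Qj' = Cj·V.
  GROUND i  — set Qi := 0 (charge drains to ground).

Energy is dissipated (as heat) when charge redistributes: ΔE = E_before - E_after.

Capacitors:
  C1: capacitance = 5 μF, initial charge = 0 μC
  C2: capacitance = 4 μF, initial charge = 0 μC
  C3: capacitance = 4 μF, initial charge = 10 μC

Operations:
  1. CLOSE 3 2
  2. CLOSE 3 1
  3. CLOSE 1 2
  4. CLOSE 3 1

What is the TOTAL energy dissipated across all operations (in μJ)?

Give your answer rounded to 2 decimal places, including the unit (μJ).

Answer: 8.63 μJ

Derivation:
Initial: C1(5μF, Q=0μC, V=0.00V), C2(4μF, Q=0μC, V=0.00V), C3(4μF, Q=10μC, V=2.50V)
Op 1: CLOSE 3-2: Q_total=10.00, C_total=8.00, V=1.25; Q3=5.00, Q2=5.00; dissipated=6.250
Op 2: CLOSE 3-1: Q_total=5.00, C_total=9.00, V=0.56; Q3=2.22, Q1=2.78; dissipated=1.736
Op 3: CLOSE 1-2: Q_total=7.78, C_total=9.00, V=0.86; Q1=4.32, Q2=3.46; dissipated=0.536
Op 4: CLOSE 3-1: Q_total=6.54, C_total=9.00, V=0.73; Q3=2.91, Q1=3.64; dissipated=0.106
Total dissipated: 8.628 μJ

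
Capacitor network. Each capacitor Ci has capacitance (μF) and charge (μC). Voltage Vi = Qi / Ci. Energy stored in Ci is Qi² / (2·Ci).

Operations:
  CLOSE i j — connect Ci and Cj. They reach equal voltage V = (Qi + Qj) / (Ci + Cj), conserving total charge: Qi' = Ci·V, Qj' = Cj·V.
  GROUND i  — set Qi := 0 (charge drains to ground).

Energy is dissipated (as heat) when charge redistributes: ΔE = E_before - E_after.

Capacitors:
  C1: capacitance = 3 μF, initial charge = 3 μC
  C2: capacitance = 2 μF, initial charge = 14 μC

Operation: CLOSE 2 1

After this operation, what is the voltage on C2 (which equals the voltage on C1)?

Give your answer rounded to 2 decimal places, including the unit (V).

Initial: C1(3μF, Q=3μC, V=1.00V), C2(2μF, Q=14μC, V=7.00V)
Op 1: CLOSE 2-1: Q_total=17.00, C_total=5.00, V=3.40; Q2=6.80, Q1=10.20; dissipated=21.600

Answer: 3.40 V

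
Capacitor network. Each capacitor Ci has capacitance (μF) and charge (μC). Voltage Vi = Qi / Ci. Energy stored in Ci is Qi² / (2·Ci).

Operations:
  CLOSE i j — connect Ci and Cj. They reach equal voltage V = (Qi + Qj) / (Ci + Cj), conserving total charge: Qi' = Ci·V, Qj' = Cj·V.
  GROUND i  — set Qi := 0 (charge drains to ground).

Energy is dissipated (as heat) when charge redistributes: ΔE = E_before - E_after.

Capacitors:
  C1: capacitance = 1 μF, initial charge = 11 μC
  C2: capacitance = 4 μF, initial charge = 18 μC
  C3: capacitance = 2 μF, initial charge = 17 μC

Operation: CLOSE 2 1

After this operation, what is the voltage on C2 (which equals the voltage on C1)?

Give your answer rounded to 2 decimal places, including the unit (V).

Answer: 5.80 V

Derivation:
Initial: C1(1μF, Q=11μC, V=11.00V), C2(4μF, Q=18μC, V=4.50V), C3(2μF, Q=17μC, V=8.50V)
Op 1: CLOSE 2-1: Q_total=29.00, C_total=5.00, V=5.80; Q2=23.20, Q1=5.80; dissipated=16.900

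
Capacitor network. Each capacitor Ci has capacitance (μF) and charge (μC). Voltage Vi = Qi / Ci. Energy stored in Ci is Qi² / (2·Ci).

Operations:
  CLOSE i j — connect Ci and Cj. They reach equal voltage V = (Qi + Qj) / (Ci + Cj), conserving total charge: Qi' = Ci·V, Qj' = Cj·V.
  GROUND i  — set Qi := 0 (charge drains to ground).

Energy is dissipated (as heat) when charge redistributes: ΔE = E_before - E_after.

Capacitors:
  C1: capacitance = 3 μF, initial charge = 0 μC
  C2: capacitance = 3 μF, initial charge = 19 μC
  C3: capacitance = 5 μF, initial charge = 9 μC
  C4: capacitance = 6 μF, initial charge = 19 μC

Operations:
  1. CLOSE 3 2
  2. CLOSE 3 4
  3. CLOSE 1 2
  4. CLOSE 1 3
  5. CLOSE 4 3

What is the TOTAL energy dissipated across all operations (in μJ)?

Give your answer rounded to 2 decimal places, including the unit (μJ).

Initial: C1(3μF, Q=0μC, V=0.00V), C2(3μF, Q=19μC, V=6.33V), C3(5μF, Q=9μC, V=1.80V), C4(6μF, Q=19μC, V=3.17V)
Op 1: CLOSE 3-2: Q_total=28.00, C_total=8.00, V=3.50; Q3=17.50, Q2=10.50; dissipated=19.267
Op 2: CLOSE 3-4: Q_total=36.50, C_total=11.00, V=3.32; Q3=16.59, Q4=19.91; dissipated=0.152
Op 3: CLOSE 1-2: Q_total=10.50, C_total=6.00, V=1.75; Q1=5.25, Q2=5.25; dissipated=9.188
Op 4: CLOSE 1-3: Q_total=21.84, C_total=8.00, V=2.73; Q1=8.19, Q3=13.65; dissipated=2.305
Op 5: CLOSE 4-3: Q_total=33.56, C_total=11.00, V=3.05; Q4=18.31, Q3=15.25; dissipated=0.472
Total dissipated: 31.383 μJ

Answer: 31.38 μJ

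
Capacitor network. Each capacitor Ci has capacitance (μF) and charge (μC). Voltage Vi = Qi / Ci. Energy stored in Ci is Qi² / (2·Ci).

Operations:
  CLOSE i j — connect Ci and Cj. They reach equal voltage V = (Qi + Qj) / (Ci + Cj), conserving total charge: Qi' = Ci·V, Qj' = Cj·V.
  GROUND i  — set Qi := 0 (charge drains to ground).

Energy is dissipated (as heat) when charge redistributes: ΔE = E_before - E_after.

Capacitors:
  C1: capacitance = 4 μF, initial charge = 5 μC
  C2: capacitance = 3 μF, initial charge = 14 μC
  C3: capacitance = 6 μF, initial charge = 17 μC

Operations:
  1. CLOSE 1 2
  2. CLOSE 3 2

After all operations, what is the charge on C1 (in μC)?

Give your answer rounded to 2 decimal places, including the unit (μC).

Initial: C1(4μF, Q=5μC, V=1.25V), C2(3μF, Q=14μC, V=4.67V), C3(6μF, Q=17μC, V=2.83V)
Op 1: CLOSE 1-2: Q_total=19.00, C_total=7.00, V=2.71; Q1=10.86, Q2=8.14; dissipated=10.006
Op 2: CLOSE 3-2: Q_total=25.14, C_total=9.00, V=2.79; Q3=16.76, Q2=8.38; dissipated=0.014
Final charges: Q1=10.86, Q2=8.38, Q3=16.76

Answer: 10.86 μC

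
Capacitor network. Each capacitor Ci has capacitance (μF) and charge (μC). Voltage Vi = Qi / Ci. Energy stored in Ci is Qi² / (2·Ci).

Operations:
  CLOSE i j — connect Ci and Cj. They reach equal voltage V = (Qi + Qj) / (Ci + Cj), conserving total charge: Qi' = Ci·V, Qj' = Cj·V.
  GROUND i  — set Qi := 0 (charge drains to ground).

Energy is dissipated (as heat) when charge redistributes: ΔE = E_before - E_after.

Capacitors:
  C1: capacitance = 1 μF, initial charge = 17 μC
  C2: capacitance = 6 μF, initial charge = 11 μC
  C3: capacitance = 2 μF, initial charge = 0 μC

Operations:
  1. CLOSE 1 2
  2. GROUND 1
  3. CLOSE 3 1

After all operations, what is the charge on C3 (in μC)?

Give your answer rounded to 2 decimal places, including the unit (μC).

Answer: 0.00 μC

Derivation:
Initial: C1(1μF, Q=17μC, V=17.00V), C2(6μF, Q=11μC, V=1.83V), C3(2μF, Q=0μC, V=0.00V)
Op 1: CLOSE 1-2: Q_total=28.00, C_total=7.00, V=4.00; Q1=4.00, Q2=24.00; dissipated=98.583
Op 2: GROUND 1: Q1=0; energy lost=8.000
Op 3: CLOSE 3-1: Q_total=0.00, C_total=3.00, V=0.00; Q3=0.00, Q1=0.00; dissipated=0.000
Final charges: Q1=0.00, Q2=24.00, Q3=0.00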